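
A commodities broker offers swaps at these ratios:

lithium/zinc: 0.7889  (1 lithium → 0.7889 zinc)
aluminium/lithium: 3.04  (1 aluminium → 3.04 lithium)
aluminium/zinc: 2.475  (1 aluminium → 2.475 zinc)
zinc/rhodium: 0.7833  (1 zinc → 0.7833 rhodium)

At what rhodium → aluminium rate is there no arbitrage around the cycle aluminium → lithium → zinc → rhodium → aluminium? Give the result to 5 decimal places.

Known legs of the cycle: 3.04 × 0.7889 × 0.7833 = 1.8785539248
For no arbitrage the full-cycle product must be 1, so the missing rate is 1 / 1.8785539248 ≈ 0.5323244.

0.53232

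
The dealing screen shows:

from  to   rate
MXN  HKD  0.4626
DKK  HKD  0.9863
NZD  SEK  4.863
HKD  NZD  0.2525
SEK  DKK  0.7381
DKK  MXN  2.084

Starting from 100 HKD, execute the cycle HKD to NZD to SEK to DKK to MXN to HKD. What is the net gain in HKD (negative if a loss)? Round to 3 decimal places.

100 HKD × 0.2525 = 25.25 NZD
25.25 NZD × 4.863 = 122.79075 SEK
122.79075 SEK × 0.7381 = 90.631852575 DKK
90.631852575 DKK × 2.084 = 188.8767807663 MXN
188.8767807663 MXN × 0.4626 = 87.37439878249038 HKD
Net change: 87.37439878249038 − 100 = -12.62560121750962 HKD

-12.626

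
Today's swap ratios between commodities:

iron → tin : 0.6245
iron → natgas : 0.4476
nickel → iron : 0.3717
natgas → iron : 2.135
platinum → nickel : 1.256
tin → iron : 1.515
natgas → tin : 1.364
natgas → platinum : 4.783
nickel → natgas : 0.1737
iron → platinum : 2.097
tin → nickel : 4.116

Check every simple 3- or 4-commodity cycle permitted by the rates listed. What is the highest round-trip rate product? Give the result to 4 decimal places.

platinum→nickel→natgas→platinum: 1.256 × 0.1737 × 4.783 = 1.04349
iron→natgas→platinum→nickel→iron: 0.4476 × 4.783 × 1.256 × 0.3717 = 0.99948
iron→platinum→nickel→iron: 2.097 × 1.256 × 0.3717 = 0.97900
iron→platinum→nickel→natgas→iron: 2.097 × 1.256 × 0.1737 × 2.135 = 0.97676
nickel→natgas→tin→nickel: 0.1737 × 1.364 × 4.116 = 0.97519
iron→tin→nickel→iron: 0.6245 × 4.116 × 0.3717 = 0.95543
iron→tin→nickel→natgas→iron: 0.6245 × 4.116 × 0.1737 × 2.135 = 0.95325
iron→natgas→tin→nickel→iron: 0.4476 × 1.364 × 4.116 × 0.3717 = 0.93405
iron→natgas→tin→iron: 0.4476 × 1.364 × 1.515 = 0.92495
Maximum is platinum→nickel→natgas→platinum at 1.0435; arbitrage exists.

1.0435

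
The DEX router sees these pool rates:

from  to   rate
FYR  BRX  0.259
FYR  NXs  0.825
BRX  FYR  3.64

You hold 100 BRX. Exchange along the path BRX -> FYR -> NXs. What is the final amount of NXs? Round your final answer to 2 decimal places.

100 BRX × 3.64 = 364 FYR
364 FYR × 0.825 = 300.3 NXs

300.30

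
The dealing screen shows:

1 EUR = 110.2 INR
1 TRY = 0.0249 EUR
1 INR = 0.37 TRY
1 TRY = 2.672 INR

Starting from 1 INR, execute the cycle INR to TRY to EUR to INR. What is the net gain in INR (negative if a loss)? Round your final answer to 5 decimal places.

1 INR × 0.37 = 0.37 TRY
0.37 TRY × 0.0249 = 0.009213 EUR
0.009213 EUR × 110.2 = 1.0152726 INR
Net change: 1.0152726 − 1 = 0.0152726 INR

0.01527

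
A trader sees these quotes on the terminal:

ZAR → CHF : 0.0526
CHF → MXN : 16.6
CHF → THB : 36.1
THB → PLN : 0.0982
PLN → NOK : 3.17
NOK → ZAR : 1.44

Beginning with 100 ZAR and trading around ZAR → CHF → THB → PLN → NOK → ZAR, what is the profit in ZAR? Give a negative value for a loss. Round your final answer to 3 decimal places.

-14.881

100 ZAR × 0.0526 = 5.26 CHF
5.26 CHF × 36.1 = 189.886 THB
189.886 THB × 0.0982 = 18.6468052 PLN
18.6468052 PLN × 3.17 = 59.110372484 NOK
59.110372484 NOK × 1.44 = 85.11893637696 ZAR
Net change: 85.11893637696 − 100 = -14.88106362304 ZAR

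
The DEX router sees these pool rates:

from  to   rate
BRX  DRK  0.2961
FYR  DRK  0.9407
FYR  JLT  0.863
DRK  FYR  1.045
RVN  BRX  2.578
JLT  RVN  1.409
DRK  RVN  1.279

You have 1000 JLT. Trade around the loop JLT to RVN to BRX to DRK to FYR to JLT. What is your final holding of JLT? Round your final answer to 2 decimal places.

969.97

1000 JLT × 1.409 = 1409 RVN
1409 RVN × 2.578 = 3632.402 BRX
3632.402 BRX × 0.2961 = 1075.5542322 DRK
1075.5542322 DRK × 1.045 = 1123.954172649 FYR
1123.954172649 FYR × 0.863 = 969.972450996087 JLT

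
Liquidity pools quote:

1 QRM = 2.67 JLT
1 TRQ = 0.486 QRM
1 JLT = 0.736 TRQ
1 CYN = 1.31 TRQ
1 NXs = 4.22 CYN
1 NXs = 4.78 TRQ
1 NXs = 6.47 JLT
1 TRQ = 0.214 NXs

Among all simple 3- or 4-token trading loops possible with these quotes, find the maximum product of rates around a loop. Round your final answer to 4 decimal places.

1.1830

TRQ→NXs→CYN→TRQ: 0.214 × 4.22 × 1.31 = 1.18303
TRQ→NXs→JLT→TRQ: 0.214 × 6.47 × 0.736 = 1.01905
QRM→JLT→TRQ→QRM: 2.67 × 0.736 × 0.486 = 0.95505
Maximum is TRQ→NXs→CYN→TRQ at 1.1830; arbitrage exists.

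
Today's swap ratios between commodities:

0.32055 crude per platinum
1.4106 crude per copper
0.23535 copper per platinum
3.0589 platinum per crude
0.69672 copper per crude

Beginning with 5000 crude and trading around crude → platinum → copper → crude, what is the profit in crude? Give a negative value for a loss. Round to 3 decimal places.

77.540

5000 crude × 3.0589 = 15294.5 platinum
15294.5 platinum × 0.23535 = 3599.560575 copper
3599.560575 copper × 1.4106 = 5077.540147095 crude
Net change: 5077.540147095 − 5000 = 77.540147095 crude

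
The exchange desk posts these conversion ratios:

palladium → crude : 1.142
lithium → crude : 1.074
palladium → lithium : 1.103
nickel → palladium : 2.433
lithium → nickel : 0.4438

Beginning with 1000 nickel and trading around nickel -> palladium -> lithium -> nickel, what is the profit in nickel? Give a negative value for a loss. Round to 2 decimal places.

190.98

1000 nickel × 2.433 = 2433 palladium
2433 palladium × 1.103 = 2683.599 lithium
2683.599 lithium × 0.4438 = 1190.9812362 nickel
Net change: 1190.9812362 − 1000 = 190.9812362 nickel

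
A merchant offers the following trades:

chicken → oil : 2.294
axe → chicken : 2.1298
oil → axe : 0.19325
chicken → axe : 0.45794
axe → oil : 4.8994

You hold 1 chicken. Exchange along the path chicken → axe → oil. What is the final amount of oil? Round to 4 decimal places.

1 chicken × 0.45794 = 0.45794 axe
0.45794 axe × 4.8994 = 2.243631236 oil

2.2436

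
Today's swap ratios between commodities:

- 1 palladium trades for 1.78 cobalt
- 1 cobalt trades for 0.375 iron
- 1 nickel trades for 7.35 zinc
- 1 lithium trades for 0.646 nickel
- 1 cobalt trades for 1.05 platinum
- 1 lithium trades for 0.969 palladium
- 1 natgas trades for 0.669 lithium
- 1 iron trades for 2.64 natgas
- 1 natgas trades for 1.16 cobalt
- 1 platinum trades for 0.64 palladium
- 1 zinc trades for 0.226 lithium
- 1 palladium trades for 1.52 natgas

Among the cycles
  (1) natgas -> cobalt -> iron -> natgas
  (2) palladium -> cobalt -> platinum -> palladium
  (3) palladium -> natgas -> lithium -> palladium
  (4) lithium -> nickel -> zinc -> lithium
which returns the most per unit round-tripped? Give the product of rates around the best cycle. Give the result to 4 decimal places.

1.1962

(1) 1.16 × 0.375 × 2.64 = 1.14840
(2) 1.78 × 1.05 × 0.64 = 1.19616
(3) 1.52 × 0.669 × 0.969 = 0.98536
(4) 0.646 × 7.35 × 0.226 = 1.07307
Highest is cycle (2) at 1.1962 (>1, arbitrage).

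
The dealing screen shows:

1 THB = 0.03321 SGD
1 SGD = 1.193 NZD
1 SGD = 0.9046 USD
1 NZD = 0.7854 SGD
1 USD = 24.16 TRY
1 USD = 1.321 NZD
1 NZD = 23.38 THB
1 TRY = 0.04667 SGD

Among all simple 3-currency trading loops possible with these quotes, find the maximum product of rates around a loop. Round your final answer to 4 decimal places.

1.0200

TRY→SGD→USD→TRY: 0.04667 × 0.9046 × 24.16 = 1.01998
NZD→SGD→USD→NZD: 0.7854 × 0.9046 × 1.321 = 0.93853
THB→SGD→NZD→THB: 0.03321 × 1.193 × 23.38 = 0.92630
Maximum is TRY→SGD→USD→TRY at 1.0200; arbitrage exists.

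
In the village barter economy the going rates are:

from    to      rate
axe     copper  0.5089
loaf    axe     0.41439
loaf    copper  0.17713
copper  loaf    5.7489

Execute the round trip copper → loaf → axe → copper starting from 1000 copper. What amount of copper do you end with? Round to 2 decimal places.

1212.35

1000 copper × 5.7489 = 5748.9 loaf
5748.9 loaf × 0.41439 = 2382.286671 axe
2382.286671 axe × 0.5089 = 1212.3456868719 copper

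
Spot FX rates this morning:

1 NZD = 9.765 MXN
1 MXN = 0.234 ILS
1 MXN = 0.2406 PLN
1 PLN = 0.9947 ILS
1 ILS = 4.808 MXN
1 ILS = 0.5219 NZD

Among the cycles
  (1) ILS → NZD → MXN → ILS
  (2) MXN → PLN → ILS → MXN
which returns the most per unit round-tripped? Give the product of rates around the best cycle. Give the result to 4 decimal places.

(1) 0.5219 × 9.765 × 0.234 = 1.19255
(2) 0.2406 × 0.9947 × 4.808 = 1.15067
Highest is cycle (1) at 1.1925 (>1, arbitrage).

1.1925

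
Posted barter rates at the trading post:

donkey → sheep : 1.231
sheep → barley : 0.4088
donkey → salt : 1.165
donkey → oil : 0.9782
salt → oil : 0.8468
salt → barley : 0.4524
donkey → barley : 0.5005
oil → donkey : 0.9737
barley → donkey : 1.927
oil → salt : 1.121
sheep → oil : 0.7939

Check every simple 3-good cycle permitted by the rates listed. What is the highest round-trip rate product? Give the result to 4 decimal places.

salt→barley→donkey→salt: 0.4524 × 1.927 × 1.165 = 1.01562
donkey→sheep→barley→donkey: 1.231 × 0.4088 × 1.927 = 0.96973
salt→oil→donkey→salt: 0.8468 × 0.9737 × 1.165 = 0.96058
donkey→sheep→oil→donkey: 1.231 × 0.7939 × 0.9737 = 0.95159
Maximum is salt→barley→donkey→salt at 1.0156; arbitrage exists.

1.0156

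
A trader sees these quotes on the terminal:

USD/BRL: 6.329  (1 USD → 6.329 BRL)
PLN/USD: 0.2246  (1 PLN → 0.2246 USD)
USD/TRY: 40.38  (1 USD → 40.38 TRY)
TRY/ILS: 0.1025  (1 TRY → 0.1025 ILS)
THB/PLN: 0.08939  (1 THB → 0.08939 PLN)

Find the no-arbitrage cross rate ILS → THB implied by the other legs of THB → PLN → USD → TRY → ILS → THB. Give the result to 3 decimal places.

Known legs of the cycle: 0.08939 × 0.2246 × 40.38 × 0.1025 = 0.0830976743163
For no arbitrage the full-cycle product must be 1, so the missing rate is 1 / 0.0830976743163 ≈ 12.03403.

12.034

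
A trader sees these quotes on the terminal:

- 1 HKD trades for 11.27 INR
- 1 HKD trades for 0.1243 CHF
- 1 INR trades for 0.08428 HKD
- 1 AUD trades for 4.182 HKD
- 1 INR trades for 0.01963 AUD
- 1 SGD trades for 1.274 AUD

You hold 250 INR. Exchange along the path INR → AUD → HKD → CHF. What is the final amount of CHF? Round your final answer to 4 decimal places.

250 INR × 0.01963 = 4.9075 AUD
4.9075 AUD × 4.182 = 20.523165 HKD
20.523165 HKD × 0.1243 = 2.5510294095 CHF

2.5510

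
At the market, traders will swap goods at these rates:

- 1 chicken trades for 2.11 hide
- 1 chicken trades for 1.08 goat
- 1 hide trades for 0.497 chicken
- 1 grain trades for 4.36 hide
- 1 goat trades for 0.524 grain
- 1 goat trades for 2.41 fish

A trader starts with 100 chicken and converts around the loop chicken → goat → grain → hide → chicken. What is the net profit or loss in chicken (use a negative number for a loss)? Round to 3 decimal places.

100 chicken × 1.08 = 108 goat
108 goat × 0.524 = 56.592 grain
56.592 grain × 4.36 = 246.74112 hide
246.74112 hide × 0.497 = 122.63033664 chicken
Net change: 122.63033664 − 100 = 22.63033664 chicken

22.630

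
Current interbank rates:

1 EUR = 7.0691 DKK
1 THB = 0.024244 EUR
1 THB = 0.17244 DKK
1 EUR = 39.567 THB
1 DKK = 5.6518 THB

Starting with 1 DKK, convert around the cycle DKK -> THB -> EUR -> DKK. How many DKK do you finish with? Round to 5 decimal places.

0.96862

1 DKK × 5.6518 = 5.6518 THB
5.6518 THB × 0.024244 = 0.1370222392 EUR
0.1370222392 EUR × 7.0691 = 0.96862391112872 DKK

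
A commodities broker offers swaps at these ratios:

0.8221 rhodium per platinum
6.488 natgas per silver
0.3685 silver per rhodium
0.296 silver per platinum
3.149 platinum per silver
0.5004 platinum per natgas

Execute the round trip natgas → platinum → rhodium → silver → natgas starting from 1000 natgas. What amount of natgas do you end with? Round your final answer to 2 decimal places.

983.54

1000 natgas × 0.5004 = 500.4 platinum
500.4 platinum × 0.8221 = 411.37884 rhodium
411.37884 rhodium × 0.3685 = 151.59310254 silver
151.59310254 silver × 6.488 = 983.53604927952 natgas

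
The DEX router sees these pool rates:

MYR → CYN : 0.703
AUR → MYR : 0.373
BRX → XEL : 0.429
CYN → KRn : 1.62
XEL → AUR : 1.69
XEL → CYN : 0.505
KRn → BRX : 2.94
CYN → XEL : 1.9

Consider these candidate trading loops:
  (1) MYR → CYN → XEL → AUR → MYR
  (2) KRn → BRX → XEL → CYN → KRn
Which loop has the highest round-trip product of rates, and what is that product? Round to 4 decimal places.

(1) 0.703 × 1.9 × 1.69 × 0.373 = 0.84199
(2) 2.94 × 0.429 × 0.505 × 1.62 = 1.03184
Highest is cycle (2) at 1.0318 (>1, arbitrage).

1.0318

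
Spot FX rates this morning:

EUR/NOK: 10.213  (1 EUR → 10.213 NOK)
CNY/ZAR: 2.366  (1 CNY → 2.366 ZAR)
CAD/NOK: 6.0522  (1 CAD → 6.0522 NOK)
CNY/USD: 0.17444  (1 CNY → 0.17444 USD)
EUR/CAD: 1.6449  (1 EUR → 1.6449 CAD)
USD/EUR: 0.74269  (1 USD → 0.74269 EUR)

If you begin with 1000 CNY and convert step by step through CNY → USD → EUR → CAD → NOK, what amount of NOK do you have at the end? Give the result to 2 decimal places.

1000 CNY × 0.17444 = 174.44 USD
174.44 USD × 0.74269 = 129.5548436 EUR
129.5548436 EUR × 1.6449 = 213.10476223764 CAD
213.10476223764 CAD × 6.0522 = 1289.752642014644808 NOK

1289.75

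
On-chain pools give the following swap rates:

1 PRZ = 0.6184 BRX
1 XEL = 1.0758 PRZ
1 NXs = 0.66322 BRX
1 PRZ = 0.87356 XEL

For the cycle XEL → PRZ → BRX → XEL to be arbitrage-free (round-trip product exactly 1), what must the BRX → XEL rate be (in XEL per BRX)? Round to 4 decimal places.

1.5031

Known legs of the cycle: 1.0758 × 0.6184 = 0.66527472
For no arbitrage the full-cycle product must be 1, so the missing rate is 1 / 0.66527472 ≈ 1.503138.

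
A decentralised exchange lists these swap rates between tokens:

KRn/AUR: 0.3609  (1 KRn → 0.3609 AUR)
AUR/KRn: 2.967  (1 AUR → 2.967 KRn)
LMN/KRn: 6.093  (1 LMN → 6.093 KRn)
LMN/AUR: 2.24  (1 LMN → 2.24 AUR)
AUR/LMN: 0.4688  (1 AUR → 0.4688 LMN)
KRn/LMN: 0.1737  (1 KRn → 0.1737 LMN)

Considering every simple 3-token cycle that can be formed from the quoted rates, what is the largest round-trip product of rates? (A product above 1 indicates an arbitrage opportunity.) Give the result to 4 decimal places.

KRn→LMN→AUR→KRn: 0.1737 × 2.24 × 2.967 = 1.15442
KRn→AUR→LMN→KRn: 0.3609 × 0.4688 × 6.093 = 1.03087
Maximum is KRn→LMN→AUR→KRn at 1.1544; arbitrage exists.

1.1544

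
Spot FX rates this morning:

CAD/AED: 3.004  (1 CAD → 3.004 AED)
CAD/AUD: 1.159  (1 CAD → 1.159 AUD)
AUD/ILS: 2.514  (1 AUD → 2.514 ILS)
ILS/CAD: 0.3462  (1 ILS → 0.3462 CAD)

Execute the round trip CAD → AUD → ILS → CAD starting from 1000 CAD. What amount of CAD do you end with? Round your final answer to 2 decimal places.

1000 CAD × 1.159 = 1159 AUD
1159 AUD × 2.514 = 2913.726 ILS
2913.726 ILS × 0.3462 = 1008.7319412 CAD

1008.73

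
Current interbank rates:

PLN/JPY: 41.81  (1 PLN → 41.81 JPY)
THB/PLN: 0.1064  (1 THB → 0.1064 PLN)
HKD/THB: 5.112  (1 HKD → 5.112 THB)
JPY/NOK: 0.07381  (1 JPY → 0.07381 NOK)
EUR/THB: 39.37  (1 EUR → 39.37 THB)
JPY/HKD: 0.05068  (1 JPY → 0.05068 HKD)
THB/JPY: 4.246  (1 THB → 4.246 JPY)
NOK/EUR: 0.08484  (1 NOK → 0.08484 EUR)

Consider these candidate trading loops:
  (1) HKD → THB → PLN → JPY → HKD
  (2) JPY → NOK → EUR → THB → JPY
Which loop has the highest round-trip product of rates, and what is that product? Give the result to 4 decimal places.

1.1525

(1) 5.112 × 0.1064 × 41.81 × 0.05068 = 1.15252
(2) 0.07381 × 0.08484 × 39.37 × 4.246 = 1.04679
Highest is cycle (1) at 1.1525 (>1, arbitrage).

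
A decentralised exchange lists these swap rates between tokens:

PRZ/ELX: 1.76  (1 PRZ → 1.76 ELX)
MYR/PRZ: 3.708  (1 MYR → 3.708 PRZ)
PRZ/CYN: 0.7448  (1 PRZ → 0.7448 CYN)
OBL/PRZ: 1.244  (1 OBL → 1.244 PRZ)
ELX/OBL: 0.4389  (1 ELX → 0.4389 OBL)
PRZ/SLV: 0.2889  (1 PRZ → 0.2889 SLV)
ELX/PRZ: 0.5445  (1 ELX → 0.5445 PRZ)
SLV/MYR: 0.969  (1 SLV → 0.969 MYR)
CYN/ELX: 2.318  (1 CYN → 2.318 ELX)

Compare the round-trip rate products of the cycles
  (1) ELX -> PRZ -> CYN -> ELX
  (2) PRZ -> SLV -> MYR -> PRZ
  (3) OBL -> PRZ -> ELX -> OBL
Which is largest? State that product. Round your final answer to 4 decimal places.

1.0380

(1) 0.5445 × 0.7448 × 2.318 = 0.94005
(2) 0.2889 × 0.969 × 3.708 = 1.03803
(3) 1.244 × 1.76 × 0.4389 = 0.96095
Highest is cycle (2) at 1.0380 (>1, arbitrage).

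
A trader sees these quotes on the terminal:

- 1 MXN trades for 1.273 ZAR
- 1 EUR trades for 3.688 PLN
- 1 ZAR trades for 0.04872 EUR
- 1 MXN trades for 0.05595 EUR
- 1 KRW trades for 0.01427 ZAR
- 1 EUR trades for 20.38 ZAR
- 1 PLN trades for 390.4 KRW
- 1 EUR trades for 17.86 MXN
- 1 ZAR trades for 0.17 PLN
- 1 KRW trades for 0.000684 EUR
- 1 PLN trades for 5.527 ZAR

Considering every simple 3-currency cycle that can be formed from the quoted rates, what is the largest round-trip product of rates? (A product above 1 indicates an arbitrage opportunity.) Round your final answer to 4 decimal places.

1.1077

ZAR→EUR→MXN→ZAR: 0.04872 × 17.86 × 1.273 = 1.10769
PLN→ZAR→EUR→PLN: 5.527 × 0.04872 × 3.688 = 0.99309
PLN→KRW→EUR→PLN: 390.4 × 0.000684 × 3.688 = 0.98482
PLN→KRW→ZAR→PLN: 390.4 × 0.01427 × 0.17 = 0.94707
Maximum is ZAR→EUR→MXN→ZAR at 1.1077; arbitrage exists.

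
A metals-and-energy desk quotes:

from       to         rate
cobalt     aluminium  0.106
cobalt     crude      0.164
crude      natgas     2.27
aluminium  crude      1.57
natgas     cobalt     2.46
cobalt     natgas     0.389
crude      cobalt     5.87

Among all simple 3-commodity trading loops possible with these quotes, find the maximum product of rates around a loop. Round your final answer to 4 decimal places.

0.9769

cobalt→aluminium→crude→cobalt: 0.106 × 1.57 × 5.87 = 0.97689
cobalt→crude→natgas→cobalt: 0.164 × 2.27 × 2.46 = 0.91581
Maximum is cobalt→aluminium→crude→cobalt at 0.9769; no arbitrage — every cycle loses value.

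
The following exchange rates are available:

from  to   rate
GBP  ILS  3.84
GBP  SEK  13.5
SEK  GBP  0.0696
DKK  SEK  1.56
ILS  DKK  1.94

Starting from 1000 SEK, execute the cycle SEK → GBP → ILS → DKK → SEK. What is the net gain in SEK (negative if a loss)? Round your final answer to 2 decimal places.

1000 SEK × 0.0696 = 69.6 GBP
69.6 GBP × 3.84 = 267.264 ILS
267.264 ILS × 1.94 = 518.49216 DKK
518.49216 DKK × 1.56 = 808.8477696 SEK
Net change: 808.8477696 − 1000 = -191.1522304 SEK

-191.15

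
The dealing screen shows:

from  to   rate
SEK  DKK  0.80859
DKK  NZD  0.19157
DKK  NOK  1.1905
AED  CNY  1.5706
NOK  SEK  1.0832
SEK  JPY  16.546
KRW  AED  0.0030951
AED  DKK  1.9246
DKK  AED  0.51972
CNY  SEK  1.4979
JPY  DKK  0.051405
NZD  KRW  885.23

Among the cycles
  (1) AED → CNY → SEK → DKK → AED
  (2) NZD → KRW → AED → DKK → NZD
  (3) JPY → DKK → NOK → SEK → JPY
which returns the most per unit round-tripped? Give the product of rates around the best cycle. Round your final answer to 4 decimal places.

1.0968

(1) 1.5706 × 1.4979 × 0.80859 × 0.51972 = 0.98866
(2) 885.23 × 0.0030951 × 1.9246 × 0.19157 = 1.01018
(3) 0.051405 × 1.1905 × 1.0832 × 16.546 = 1.09682
Highest is cycle (3) at 1.0968 (>1, arbitrage).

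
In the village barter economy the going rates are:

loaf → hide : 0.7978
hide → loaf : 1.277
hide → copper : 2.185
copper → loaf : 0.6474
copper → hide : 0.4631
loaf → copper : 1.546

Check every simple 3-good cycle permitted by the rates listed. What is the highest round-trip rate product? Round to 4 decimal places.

copper→loaf→hide→copper: 0.6474 × 0.7978 × 2.185 = 1.12854
copper→hide→loaf→copper: 0.4631 × 1.277 × 1.546 = 0.91427
Maximum is copper→loaf→hide→copper at 1.1285; arbitrage exists.

1.1285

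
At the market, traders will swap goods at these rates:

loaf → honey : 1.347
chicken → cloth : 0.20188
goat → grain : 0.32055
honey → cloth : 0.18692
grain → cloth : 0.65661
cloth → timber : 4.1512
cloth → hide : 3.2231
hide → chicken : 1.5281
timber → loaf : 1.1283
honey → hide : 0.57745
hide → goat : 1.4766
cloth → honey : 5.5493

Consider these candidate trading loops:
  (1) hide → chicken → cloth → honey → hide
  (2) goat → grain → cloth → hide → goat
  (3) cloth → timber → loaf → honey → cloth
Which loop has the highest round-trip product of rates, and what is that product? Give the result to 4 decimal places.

(1) 1.5281 × 0.20188 × 5.5493 × 0.57745 = 0.98855
(2) 0.32055 × 0.65661 × 3.2231 × 1.4766 = 1.00171
(3) 4.1512 × 1.1283 × 1.347 × 0.18692 = 1.17929
Highest is cycle (3) at 1.1793 (>1, arbitrage).

1.1793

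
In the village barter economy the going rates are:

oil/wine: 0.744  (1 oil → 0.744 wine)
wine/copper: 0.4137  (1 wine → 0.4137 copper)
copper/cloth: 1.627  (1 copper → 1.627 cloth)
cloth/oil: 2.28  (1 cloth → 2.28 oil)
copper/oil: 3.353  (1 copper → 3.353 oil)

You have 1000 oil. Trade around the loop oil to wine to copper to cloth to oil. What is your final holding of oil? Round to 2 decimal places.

1141.78

1000 oil × 0.744 = 744 wine
744 wine × 0.4137 = 307.7928 copper
307.7928 copper × 1.627 = 500.7788856 cloth
500.7788856 cloth × 2.28 = 1141.775859168 oil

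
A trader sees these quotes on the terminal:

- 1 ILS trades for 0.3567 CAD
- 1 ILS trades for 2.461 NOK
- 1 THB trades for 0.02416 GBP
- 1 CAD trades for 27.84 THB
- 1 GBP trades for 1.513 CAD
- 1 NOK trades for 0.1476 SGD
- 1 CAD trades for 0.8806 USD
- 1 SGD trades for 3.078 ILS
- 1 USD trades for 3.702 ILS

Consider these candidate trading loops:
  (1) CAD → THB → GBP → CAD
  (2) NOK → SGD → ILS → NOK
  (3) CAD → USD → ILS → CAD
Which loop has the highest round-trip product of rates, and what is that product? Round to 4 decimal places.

1.1628

(1) 27.84 × 0.02416 × 1.513 = 1.01767
(2) 0.1476 × 3.078 × 2.461 = 1.11806
(3) 0.8806 × 3.702 × 0.3567 = 1.16284
Highest is cycle (3) at 1.1628 (>1, arbitrage).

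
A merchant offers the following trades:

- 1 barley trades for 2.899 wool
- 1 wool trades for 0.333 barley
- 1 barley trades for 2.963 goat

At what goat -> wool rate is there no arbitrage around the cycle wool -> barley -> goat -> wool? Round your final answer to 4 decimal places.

1.0135

Known legs of the cycle: 0.333 × 2.963 = 0.986679
For no arbitrage the full-cycle product must be 1, so the missing rate is 1 / 0.986679 ≈ 1.013501.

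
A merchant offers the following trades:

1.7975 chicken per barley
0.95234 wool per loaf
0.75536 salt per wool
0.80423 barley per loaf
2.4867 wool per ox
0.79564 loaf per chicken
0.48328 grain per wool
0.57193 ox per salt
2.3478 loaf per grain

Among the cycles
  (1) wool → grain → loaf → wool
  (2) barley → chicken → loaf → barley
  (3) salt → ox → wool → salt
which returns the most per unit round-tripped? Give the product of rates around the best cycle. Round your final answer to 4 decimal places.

1.1502

(1) 0.48328 × 2.3478 × 0.95234 = 1.08057
(2) 1.7975 × 0.79564 × 0.80423 = 1.15018
(3) 0.57193 × 2.4867 × 0.75536 = 1.07429
Highest is cycle (2) at 1.1502 (>1, arbitrage).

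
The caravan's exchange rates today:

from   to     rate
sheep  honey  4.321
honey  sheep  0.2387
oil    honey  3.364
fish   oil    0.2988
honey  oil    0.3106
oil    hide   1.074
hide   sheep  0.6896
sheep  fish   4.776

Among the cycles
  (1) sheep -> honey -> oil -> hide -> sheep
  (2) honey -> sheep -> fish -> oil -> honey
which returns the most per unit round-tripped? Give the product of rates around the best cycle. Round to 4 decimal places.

(1) 4.321 × 0.3106 × 1.074 × 0.6896 = 0.99400
(2) 0.2387 × 4.776 × 0.2988 × 3.364 = 1.14592
Highest is cycle (2) at 1.1459 (>1, arbitrage).

1.1459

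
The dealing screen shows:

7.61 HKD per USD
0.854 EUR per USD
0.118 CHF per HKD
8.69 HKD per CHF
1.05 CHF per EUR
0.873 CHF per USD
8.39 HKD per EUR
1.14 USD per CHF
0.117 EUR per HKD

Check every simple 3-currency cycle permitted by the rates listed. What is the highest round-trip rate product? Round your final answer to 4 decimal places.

1.0676

EUR→CHF→HKD→EUR: 1.05 × 8.69 × 0.117 = 1.06757
CHF→USD→HKD→CHF: 1.14 × 7.61 × 0.118 = 1.02370
EUR→CHF→USD→EUR: 1.05 × 1.14 × 0.854 = 1.02224
Maximum is EUR→CHF→HKD→EUR at 1.0676; arbitrage exists.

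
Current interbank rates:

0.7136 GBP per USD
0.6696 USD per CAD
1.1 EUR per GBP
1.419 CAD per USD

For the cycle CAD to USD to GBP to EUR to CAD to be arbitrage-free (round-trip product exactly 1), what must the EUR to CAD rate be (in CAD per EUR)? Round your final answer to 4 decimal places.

1.9026

Known legs of the cycle: 0.6696 × 0.7136 × 1.1 = 0.525609216
For no arbitrage the full-cycle product must be 1, so the missing rate is 1 / 0.525609216 ≈ 1.902554.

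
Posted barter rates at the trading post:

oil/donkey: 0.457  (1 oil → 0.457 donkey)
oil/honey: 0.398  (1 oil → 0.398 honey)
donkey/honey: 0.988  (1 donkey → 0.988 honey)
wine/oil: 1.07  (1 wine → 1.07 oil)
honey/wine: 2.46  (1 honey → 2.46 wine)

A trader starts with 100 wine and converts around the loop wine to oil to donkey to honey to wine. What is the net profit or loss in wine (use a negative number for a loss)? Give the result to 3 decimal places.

18.848

100 wine × 1.07 = 107 oil
107 oil × 0.457 = 48.899 donkey
48.899 donkey × 0.988 = 48.312212 honey
48.312212 honey × 2.46 = 118.84804152 wine
Net change: 118.84804152 − 100 = 18.84804152 wine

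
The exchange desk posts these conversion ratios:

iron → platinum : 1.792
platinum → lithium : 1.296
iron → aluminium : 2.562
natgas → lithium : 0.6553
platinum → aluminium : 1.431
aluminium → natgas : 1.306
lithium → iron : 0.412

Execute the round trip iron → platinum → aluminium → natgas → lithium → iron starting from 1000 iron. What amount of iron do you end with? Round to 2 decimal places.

1000 iron × 1.792 = 1792 platinum
1792 platinum × 1.431 = 2564.352 aluminium
2564.352 aluminium × 1.306 = 3349.043712 natgas
3349.043712 natgas × 0.6553 = 2194.6283444736 lithium
2194.6283444736 lithium × 0.412 = 904.1868779231232 iron

904.19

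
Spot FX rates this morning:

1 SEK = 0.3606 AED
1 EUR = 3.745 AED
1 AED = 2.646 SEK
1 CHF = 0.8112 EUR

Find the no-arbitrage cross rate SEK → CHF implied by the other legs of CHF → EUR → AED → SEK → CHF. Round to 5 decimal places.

Known legs of the cycle: 0.8112 × 3.745 × 2.646 = 8.038399824
For no arbitrage the full-cycle product must be 1, so the missing rate is 1 / 8.038399824 ≈ 0.1244029.

0.12440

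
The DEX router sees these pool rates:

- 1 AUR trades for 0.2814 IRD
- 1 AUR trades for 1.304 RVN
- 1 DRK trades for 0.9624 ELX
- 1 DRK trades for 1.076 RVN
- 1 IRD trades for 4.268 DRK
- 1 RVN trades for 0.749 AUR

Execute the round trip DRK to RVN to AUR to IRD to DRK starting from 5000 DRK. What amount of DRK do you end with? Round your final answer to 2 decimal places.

5000 DRK × 1.076 = 5380 RVN
5380 RVN × 0.749 = 4029.62 AUR
4029.62 AUR × 0.2814 = 1133.935068 IRD
1133.935068 IRD × 4.268 = 4839.634870224 DRK

4839.63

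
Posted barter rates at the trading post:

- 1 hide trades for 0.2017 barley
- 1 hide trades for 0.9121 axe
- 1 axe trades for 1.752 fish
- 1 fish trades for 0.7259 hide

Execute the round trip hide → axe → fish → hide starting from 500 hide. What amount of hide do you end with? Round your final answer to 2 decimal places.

579.99

500 hide × 0.9121 = 456.05 axe
456.05 axe × 1.752 = 798.9996 fish
798.9996 fish × 0.7259 = 579.99380964 hide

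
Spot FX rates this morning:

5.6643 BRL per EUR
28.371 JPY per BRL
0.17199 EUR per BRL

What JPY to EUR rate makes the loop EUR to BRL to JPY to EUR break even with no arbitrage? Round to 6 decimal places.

Known legs of the cycle: 5.6643 × 28.371 = 160.7018553
For no arbitrage the full-cycle product must be 1, so the missing rate is 1 / 160.7018553 ≈ 0.00622270.

0.006223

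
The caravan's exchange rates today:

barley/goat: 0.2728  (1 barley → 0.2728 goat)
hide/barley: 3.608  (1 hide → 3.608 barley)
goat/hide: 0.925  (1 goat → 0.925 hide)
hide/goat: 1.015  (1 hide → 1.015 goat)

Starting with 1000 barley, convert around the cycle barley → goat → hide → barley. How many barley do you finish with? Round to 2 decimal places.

1000 barley × 0.2728 = 272.8 goat
272.8 goat × 0.925 = 252.34 hide
252.34 hide × 3.608 = 910.44272 barley

910.44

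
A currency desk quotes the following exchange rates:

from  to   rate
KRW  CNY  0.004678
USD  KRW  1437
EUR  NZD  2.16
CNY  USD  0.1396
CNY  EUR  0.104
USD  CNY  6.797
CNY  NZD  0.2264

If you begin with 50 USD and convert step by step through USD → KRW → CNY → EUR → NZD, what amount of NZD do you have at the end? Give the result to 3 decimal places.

50 USD × 1437 = 71850 KRW
71850 KRW × 0.004678 = 336.1143 CNY
336.1143 CNY × 0.104 = 34.9558872 EUR
34.9558872 EUR × 2.16 = 75.504716352 NZD

75.505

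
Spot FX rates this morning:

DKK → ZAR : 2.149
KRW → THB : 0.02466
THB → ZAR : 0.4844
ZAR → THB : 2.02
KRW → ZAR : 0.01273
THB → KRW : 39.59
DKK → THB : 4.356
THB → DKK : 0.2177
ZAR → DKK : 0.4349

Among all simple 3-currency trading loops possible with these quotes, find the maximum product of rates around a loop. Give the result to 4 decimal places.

1.0180

KRW→ZAR→THB→KRW: 0.01273 × 2.02 × 39.59 = 1.01804
THB→DKK→ZAR→THB: 0.2177 × 2.149 × 2.02 = 0.94503
THB→ZAR→DKK→THB: 0.4844 × 0.4349 × 4.356 = 0.91766
Maximum is KRW→ZAR→THB→KRW at 1.0180; arbitrage exists.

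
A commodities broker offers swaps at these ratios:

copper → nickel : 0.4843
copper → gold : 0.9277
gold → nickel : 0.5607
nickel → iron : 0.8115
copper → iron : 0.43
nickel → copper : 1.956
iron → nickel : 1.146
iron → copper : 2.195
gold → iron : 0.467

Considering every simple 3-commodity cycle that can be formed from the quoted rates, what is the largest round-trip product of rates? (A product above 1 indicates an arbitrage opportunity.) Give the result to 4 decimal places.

1.0174

copper→gold→nickel→copper: 0.9277 × 0.5607 × 1.956 = 1.01744
iron→nickel→copper→iron: 1.146 × 1.956 × 0.43 = 0.96388
iron→copper→gold→iron: 2.195 × 0.9277 × 0.467 = 0.95095
iron→copper→nickel→iron: 2.195 × 0.4843 × 0.8115 = 0.86266
Maximum is copper→gold→nickel→copper at 1.0174; arbitrage exists.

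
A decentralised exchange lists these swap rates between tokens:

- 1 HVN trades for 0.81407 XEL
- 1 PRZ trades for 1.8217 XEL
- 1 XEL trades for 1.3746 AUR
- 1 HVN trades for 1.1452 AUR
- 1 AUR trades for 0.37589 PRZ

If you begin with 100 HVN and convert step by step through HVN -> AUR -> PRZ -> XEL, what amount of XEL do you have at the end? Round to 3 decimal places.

100 HVN × 1.1452 = 114.52 AUR
114.52 AUR × 0.37589 = 43.0469228 PRZ
43.0469228 PRZ × 1.8217 = 78.41857926476 XEL

78.419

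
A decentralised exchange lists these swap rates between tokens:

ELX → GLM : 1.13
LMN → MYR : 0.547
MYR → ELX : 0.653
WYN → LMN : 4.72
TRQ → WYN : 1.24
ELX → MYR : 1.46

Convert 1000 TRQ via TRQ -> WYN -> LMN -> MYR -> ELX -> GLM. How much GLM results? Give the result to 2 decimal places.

1000 TRQ × 1.24 = 1240 WYN
1240 WYN × 4.72 = 5852.8 LMN
5852.8 LMN × 0.547 = 3201.4816 MYR
3201.4816 MYR × 0.653 = 2090.5674848 ELX
2090.5674848 ELX × 1.13 = 2362.341257824 GLM

2362.34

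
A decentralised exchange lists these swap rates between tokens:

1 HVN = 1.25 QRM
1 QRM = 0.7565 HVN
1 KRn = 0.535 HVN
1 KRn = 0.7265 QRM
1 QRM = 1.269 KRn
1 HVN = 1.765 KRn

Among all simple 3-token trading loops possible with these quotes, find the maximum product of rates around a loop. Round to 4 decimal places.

0.9700

HVN→KRn→QRM→HVN: 1.765 × 0.7265 × 0.7565 = 0.97004
HVN→QRM→KRn→HVN: 1.25 × 1.269 × 0.535 = 0.84864
Maximum is HVN→KRn→QRM→HVN at 0.9700; no arbitrage — every cycle loses value.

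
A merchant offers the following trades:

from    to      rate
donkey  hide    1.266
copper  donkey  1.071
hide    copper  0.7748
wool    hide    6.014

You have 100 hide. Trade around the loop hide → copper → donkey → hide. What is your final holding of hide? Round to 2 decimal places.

100 hide × 0.7748 = 77.48 copper
77.48 copper × 1.071 = 82.98108 donkey
82.98108 donkey × 1.266 = 105.05404728 hide

105.05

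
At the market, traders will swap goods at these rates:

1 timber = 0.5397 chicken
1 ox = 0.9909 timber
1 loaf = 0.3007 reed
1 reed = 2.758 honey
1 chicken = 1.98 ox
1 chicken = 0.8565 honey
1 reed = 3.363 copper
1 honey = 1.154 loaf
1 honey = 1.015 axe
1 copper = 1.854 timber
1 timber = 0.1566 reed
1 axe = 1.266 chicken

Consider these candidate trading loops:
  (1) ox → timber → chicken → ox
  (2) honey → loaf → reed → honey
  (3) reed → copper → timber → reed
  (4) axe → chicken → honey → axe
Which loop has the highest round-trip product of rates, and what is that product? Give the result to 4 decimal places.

(1) 0.9909 × 0.5397 × 1.98 = 1.05888
(2) 1.154 × 0.3007 × 2.758 = 0.95705
(3) 3.363 × 1.854 × 0.1566 = 0.97640
(4) 1.266 × 0.8565 × 1.015 = 1.10059
Highest is cycle (4) at 1.1006 (>1, arbitrage).

1.1006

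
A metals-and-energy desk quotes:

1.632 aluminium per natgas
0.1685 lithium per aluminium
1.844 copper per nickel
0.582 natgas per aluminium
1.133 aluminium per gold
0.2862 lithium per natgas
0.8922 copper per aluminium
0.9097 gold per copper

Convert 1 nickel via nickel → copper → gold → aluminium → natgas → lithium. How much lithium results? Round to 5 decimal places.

1 nickel × 1.844 = 1.844 copper
1.844 copper × 0.9097 = 1.6774868 gold
1.6774868 gold × 1.133 = 1.9005925444 aluminium
1.9005925444 aluminium × 0.582 = 1.1061448608408 natgas
1.1061448608408 natgas × 0.2862 = 0.31657865917263696 lithium

0.31658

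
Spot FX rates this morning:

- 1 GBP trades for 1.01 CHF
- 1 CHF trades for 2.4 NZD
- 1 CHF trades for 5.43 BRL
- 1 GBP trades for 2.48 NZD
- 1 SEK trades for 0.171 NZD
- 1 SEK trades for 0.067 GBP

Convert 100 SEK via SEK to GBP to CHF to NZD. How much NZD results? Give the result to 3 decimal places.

16.241

100 SEK × 0.067 = 6.7 GBP
6.7 GBP × 1.01 = 6.767 CHF
6.767 CHF × 2.4 = 16.2408 NZD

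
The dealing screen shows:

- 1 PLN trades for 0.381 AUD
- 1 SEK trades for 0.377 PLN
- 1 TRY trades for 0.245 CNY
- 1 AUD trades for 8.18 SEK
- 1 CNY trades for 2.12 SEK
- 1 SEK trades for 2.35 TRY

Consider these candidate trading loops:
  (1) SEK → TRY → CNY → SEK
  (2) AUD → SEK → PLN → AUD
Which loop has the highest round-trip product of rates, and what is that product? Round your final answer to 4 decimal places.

(1) 2.35 × 0.245 × 2.12 = 1.22059
(2) 8.18 × 0.377 × 0.381 = 1.17495
Highest is cycle (1) at 1.2206 (>1, arbitrage).

1.2206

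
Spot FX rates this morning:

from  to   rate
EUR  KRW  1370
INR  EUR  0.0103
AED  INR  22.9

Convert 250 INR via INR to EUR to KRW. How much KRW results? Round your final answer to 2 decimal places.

3527.75

250 INR × 0.0103 = 2.575 EUR
2.575 EUR × 1370 = 3527.75 KRW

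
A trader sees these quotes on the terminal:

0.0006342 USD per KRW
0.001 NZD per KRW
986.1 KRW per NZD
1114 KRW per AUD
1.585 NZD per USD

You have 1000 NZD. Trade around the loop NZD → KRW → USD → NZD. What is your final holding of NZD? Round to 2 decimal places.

1000 NZD × 986.1 = 986100 KRW
986100 KRW × 0.0006342 = 625.38462 USD
625.38462 USD × 1.585 = 991.2346227 NZD

991.23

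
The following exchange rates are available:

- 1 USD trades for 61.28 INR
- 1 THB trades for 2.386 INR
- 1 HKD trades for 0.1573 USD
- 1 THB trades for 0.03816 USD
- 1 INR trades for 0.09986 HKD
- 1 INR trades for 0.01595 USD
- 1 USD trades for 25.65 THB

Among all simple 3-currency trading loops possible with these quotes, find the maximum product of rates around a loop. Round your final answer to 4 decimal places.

0.9762

THB→INR→USD→THB: 2.386 × 0.01595 × 25.65 = 0.97615
USD→INR→HKD→USD: 61.28 × 0.09986 × 0.1573 = 0.96258
Maximum is THB→INR→USD→THB at 0.9762; no arbitrage — every cycle loses value.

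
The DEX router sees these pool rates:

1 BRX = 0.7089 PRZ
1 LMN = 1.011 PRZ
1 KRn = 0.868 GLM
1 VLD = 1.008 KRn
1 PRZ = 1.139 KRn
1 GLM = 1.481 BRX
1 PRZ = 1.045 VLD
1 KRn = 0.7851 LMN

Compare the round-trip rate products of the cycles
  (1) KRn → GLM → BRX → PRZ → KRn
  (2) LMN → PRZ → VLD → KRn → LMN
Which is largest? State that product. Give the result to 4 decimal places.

1.0380

(1) 0.868 × 1.481 × 0.7089 × 1.139 = 1.03797
(2) 1.011 × 1.045 × 1.008 × 0.7851 = 0.83609
Highest is cycle (1) at 1.0380 (>1, arbitrage).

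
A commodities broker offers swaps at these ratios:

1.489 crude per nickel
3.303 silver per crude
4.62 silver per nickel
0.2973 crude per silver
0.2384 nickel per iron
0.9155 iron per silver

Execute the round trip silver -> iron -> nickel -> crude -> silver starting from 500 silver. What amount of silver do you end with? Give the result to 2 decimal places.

500 silver × 0.9155 = 457.75 iron
457.75 iron × 0.2384 = 109.1276 nickel
109.1276 nickel × 1.489 = 162.4909964 crude
162.4909964 crude × 3.303 = 536.7077611092 silver

536.71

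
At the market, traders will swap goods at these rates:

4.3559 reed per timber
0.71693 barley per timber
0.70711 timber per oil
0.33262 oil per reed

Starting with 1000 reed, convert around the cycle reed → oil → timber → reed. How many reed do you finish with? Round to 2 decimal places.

1000 reed × 0.33262 = 332.62 oil
332.62 oil × 0.70711 = 235.1989282 timber
235.1989282 timber × 4.3559 = 1024.50301134638 reed

1024.50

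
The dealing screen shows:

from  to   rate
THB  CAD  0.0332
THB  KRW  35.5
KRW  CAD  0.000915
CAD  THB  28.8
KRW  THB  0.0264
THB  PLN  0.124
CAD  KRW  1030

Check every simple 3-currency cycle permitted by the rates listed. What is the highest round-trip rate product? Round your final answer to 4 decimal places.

0.9355

CAD→THB→KRW→CAD: 28.8 × 35.5 × 0.000915 = 0.93550
CAD→KRW→THB→CAD: 1030 × 0.0264 × 0.0332 = 0.90277
Maximum is CAD→THB→KRW→CAD at 0.9355; no arbitrage — every cycle loses value.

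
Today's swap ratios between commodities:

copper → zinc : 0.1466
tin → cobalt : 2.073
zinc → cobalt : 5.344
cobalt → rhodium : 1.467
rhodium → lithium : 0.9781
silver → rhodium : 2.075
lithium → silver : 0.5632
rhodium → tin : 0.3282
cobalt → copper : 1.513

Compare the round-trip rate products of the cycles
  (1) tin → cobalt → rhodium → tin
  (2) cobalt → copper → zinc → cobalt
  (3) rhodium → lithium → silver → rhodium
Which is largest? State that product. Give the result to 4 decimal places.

1.1853

(1) 2.073 × 1.467 × 0.3282 = 0.99809
(2) 1.513 × 0.1466 × 5.344 = 1.18533
(3) 0.9781 × 0.5632 × 2.075 = 1.14305
Highest is cycle (2) at 1.1853 (>1, arbitrage).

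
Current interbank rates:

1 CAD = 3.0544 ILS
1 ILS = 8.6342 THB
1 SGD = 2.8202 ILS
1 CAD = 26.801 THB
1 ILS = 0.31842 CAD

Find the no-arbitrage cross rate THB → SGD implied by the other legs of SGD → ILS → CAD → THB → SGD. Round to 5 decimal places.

Known legs of the cycle: 2.8202 × 0.31842 × 26.801 = 24.067514659284
For no arbitrage the full-cycle product must be 1, so the missing rate is 1 / 24.067514659284 ≈ 0.0415498.

0.04155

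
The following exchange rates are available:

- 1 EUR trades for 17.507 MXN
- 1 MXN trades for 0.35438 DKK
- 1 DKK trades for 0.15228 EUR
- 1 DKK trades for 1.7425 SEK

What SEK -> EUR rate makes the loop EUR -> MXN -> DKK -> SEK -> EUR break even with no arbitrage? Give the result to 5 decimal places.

Known legs of the cycle: 17.507 × 0.35438 × 1.7425 = 10.81069767505
For no arbitrage the full-cycle product must be 1, so the missing rate is 1 / 10.81069767505 ≈ 0.0925010.

0.09250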